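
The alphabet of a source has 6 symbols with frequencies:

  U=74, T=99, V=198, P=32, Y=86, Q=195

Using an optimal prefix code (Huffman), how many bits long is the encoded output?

Greedily combine the two least-frequent nodes:
merge P(32) and U(74): 106
merge Y(86) and T(99): 185
merge 106 and 185: 291
merge Q(195) and V(198): 393
merge 291 and 393: 684
The encoded length is the sum of every internal node's weight: 106 + 185 + 291 + 393 + 684 = 1659 bits.

1659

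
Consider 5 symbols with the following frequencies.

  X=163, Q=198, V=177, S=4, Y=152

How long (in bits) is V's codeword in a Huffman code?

2

Huffman merges, smallest pair first:
combine S(4), Y(152) → 156
combine 156, X(163) → 319
combine V(177), Q(198) → 375
combine 319, 375 → 694
The subtree containing V is merged 2 times, so code length = 2.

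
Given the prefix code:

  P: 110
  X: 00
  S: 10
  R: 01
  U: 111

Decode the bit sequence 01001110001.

RXUXR

Read left to right; each codeword is recognised as soon as it completes (prefix code):
  01→R | 00→X | 111→U | 00→X | 01→R
Decoded message: RXUXR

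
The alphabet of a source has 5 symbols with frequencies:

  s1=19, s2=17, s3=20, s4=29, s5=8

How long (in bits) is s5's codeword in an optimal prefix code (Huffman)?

Huffman merges, smallest pair first:
combine s5(8), s2(17) → 25
combine s1(19), s3(20) → 39
combine 25, s4(29) → 54
combine 39, 54 → 93
s5 sits 3 levels below the root, so its codeword is 3 bits.

3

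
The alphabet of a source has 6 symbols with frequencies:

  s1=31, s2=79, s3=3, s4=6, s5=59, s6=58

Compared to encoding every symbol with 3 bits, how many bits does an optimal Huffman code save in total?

187

Fixed-length: 3 bits × 236 symbols = 708 bits.
Huffman merges:
combine s3(3), s4(6) → 9
combine 9, s1(31) → 40
combine 40, s6(58) → 98
combine s5(59), s2(79) → 138
combine 98, 138 → 236
Huffman total = 9 + 40 + 98 + 138 + 236 = 521 bits.
Saving = 708 − 521 = 187 bits.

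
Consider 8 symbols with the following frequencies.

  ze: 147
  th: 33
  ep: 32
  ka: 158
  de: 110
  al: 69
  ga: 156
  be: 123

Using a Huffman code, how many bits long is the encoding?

Merge the two smallest weights repeatedly:
combine ep(32), th(33) → 65
combine 65, al(69) → 134
combine de(110), be(123) → 233
combine 134, ze(147) → 281
combine ga(156), ka(158) → 314
combine 233, 281 → 514
combine 314, 514 → 828
Each symbol's bit-cost is frequency × depth; summing gives 2369 bits (equivalently 65 + 134 + 233 + 281 + 314 + 514 + 828).

2369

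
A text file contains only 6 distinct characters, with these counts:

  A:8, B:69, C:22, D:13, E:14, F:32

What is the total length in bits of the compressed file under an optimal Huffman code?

Greedily combine the two least-frequent nodes:
merge A(8) and D(13): 21
merge E(14) and 21: 35
merge C(22) and F(32): 54
merge 35 and 54: 89
merge B(69) and 89: 158
Each symbol's bit-cost is frequency × depth; summing gives 357 bits (equivalently 21 + 35 + 54 + 89 + 158).

357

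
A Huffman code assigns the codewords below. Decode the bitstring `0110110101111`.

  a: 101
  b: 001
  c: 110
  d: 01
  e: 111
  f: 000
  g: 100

daade

Read left to right; each codeword is recognised as soon as it completes (prefix code):
  01→d | 101→a | 101→a | 01→d | 111→e
Decoded message: daade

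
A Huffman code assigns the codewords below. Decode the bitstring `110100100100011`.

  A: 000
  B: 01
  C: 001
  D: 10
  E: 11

Read left to right; each codeword is recognised as soon as it completes (prefix code):
  11→E | 01→B | 001→C | 001→C | 000→A | 11→E
Decoded message: EBCCAE

EBCCAE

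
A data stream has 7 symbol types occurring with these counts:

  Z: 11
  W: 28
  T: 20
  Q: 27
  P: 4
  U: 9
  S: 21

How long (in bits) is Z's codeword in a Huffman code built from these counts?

Build the tree from the bottom:
P(4) + U(9) → 13
Z(11) + 13 → 24
T(20) + S(21) → 41
24 + Q(27) → 51
W(28) + 41 → 69
51 + 69 → 120
Z's leaf is at depth 3, giving a 3-bit codeword.

3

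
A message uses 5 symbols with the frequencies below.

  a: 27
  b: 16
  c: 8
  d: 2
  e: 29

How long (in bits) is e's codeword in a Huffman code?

Huffman merges, smallest pair first:
combine d(2), c(8) → 10
combine 10, b(16) → 26
combine 26, a(27) → 53
combine e(29), 53 → 82
e is a child of the root — depth 1, so its codeword is a single bit.

1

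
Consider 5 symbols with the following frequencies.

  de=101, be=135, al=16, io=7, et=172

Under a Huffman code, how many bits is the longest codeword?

4

Merge the two lowest-weight nodes at each step:
combine io(7), al(16) → 23
combine 23, de(101) → 124
combine 124, be(135) → 259
combine et(172), 259 → 431
Maximum depth reached is 4.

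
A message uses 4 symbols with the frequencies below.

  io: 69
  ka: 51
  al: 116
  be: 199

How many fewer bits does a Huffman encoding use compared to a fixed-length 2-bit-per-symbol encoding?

79

Fixed-length: 2 bits × 435 symbols = 870 bits.
Huffman merges:
merge ka(51) and io(69): 120
merge al(116) and 120: 236
merge be(199) and 236: 435
Huffman total = 120 + 236 + 435 = 791 bits.
Saving = 870 − 791 = 79 bits.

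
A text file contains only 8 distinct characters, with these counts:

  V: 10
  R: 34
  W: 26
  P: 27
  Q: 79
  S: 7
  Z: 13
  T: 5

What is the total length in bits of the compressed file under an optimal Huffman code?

Greedily combine the two least-frequent nodes:
merge T(5) and S(7): 12
merge V(10) and 12: 22
merge Z(13) and 22: 35
merge W(26) and P(27): 53
merge R(34) and 35: 69
merge 53 and 69: 122
merge Q(79) and 122: 201
Total encoded bits = sum of merged weights = 12 + 22 + 35 + 53 + 69 + 122 + 201 = 514.

514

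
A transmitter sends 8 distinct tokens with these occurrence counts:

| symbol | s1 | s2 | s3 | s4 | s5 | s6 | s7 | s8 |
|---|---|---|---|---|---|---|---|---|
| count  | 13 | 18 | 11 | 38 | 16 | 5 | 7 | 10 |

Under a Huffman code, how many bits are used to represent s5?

3

Repeatedly merge the two smallest:
merge s6(5) and s7(7): 12
merge s8(10) and s3(11): 21
merge 12 and s1(13): 25
merge s5(16) and s2(18): 34
merge 21 and 25: 46
merge 34 and s4(38): 72
merge 46 and 72: 118
s5 sits 3 levels below the root, so its codeword is 3 bits.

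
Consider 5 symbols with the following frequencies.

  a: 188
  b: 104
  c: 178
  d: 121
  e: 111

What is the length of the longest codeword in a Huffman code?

Merge the two lowest-weight nodes at each step:
combine b(104), e(111) → 215
combine d(121), c(178) → 299
combine a(188), 215 → 403
combine 299, 403 → 702
The rarest symbols sit at the bottom; the longest codeword is 3 bits.

3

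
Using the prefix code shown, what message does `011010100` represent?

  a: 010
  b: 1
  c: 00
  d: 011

dabc

Read left to right; each codeword is recognised as soon as it completes (prefix code):
  011→d | 010→a | 1→b | 00→c
Decoded message: dabc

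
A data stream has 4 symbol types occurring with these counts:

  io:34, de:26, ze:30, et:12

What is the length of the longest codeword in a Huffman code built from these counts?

2

Merge the two lowest-weight nodes at each step:
combine et(12), de(26) → 38
combine ze(30), io(34) → 64
combine 38, 64 → 102
The rarest symbols sit at the bottom; the longest codeword is 2 bits.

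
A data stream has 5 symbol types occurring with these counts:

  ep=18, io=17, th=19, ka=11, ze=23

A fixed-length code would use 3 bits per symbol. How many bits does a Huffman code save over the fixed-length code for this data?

Fixed-length: 3 bits × 88 symbols = 264 bits.
Huffman merges:
merge ka(11) and io(17): 28
merge ep(18) and th(19): 37
merge ze(23) and 28: 51
merge 37 and 51: 88
Huffman total = 28 + 37 + 51 + 88 = 204 bits.
Saving = 264 − 204 = 60 bits.

60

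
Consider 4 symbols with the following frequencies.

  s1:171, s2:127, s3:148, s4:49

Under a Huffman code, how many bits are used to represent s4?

Huffman merges, smallest pair first:
merge s4(49) and s2(127): 176
merge s3(148) and s1(171): 319
merge 176 and 319: 495
s4's leaf is at depth 2, giving a 2-bit codeword.

2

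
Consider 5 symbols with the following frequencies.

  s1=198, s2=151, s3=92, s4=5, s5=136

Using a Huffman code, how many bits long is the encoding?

1261

Merge the two smallest weights repeatedly:
s4(5) + s3(92) → 97
97 + s5(136) → 233
s2(151) + s1(198) → 349
233 + 349 → 582
The encoded length is the sum of every internal node's weight: 97 + 233 + 349 + 582 = 1261 bits.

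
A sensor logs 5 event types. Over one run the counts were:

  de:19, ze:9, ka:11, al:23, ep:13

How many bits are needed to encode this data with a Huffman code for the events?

Merge the two smallest weights repeatedly:
merge ze(9) and ka(11): 20
merge ep(13) and de(19): 32
merge 20 and al(23): 43
merge 32 and 43: 75
Each symbol's bit-cost is frequency × depth; summing gives 170 bits (equivalently 20 + 32 + 43 + 75).

170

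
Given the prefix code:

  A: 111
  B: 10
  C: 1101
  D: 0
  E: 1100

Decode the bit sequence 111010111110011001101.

Read left to right; each codeword is recognised as soon as it completes (prefix code):
  111→A | 0→D | 10→B | 111→A | 1100→E | 1100→E | 1101→C
Decoded message: ADBAEEC

ADBAEEC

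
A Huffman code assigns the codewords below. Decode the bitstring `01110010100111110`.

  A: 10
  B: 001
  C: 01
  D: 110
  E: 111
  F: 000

Read left to right; each codeword is recognised as soon as it completes (prefix code):
  01→C | 110→D | 01→C | 01→C | 001→B | 111→E | 10→A
Decoded message: CDCCBEA

CDCCBEA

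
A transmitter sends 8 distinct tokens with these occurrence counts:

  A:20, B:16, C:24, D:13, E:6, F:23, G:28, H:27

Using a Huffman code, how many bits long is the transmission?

462

Merge the two smallest weights repeatedly:
E(6) + D(13) → 19
B(16) + 19 → 35
A(20) + F(23) → 43
C(24) + H(27) → 51
G(28) + 35 → 63
43 + 51 → 94
63 + 94 → 157
The encoded length is the sum of every internal node's weight: 19 + 35 + 43 + 51 + 63 + 94 + 157 = 462 bits.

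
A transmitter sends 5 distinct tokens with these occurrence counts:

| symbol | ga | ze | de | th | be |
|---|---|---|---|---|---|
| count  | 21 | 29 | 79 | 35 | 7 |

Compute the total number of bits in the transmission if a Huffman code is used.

348

Merge the two smallest weights repeatedly:
be(7) + ga(21) → 28
28 + ze(29) → 57
th(35) + 57 → 92
de(79) + 92 → 171
The encoded length is the sum of every internal node's weight: 28 + 57 + 92 + 171 = 348 bits.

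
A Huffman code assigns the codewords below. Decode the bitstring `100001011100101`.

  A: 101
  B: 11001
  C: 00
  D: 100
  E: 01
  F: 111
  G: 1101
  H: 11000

Read left to right; each codeword is recognised as soon as it completes (prefix code):
  100→D | 00→C | 101→A | 11001→B | 01→E
Decoded message: DCABE

DCABE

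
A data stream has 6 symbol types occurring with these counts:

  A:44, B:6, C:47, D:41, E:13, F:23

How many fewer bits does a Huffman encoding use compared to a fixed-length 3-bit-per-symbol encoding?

113

Fixed-length: 3 bits × 174 symbols = 522 bits.
Huffman merges:
combine B(6), E(13) → 19
combine 19, F(23) → 42
combine D(41), 42 → 83
combine A(44), C(47) → 91
combine 83, 91 → 174
Huffman total = 19 + 42 + 83 + 91 + 174 = 409 bits.
Saving = 522 − 409 = 113 bits.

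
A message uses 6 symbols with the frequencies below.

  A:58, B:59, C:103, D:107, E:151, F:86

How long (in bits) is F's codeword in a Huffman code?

3

Huffman merges, smallest pair first:
merge A(58) and B(59): 117
merge F(86) and C(103): 189
merge D(107) and 117: 224
merge E(151) and 189: 340
merge 224 and 340: 564
F sits 3 levels below the root, so its codeword is 3 bits.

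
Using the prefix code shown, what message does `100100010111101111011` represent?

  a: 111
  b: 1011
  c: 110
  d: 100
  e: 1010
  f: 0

Read left to right; each codeword is recognised as soon as it completes (prefix code):
  100→d | 100→d | 0→f | 1011→b | 110→c | 111→a | 1011→b
Decoded message: ddfbcab

ddfbcab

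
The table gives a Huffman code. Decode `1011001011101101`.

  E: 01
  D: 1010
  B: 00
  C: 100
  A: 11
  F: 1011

FBFFE

Read left to right; each codeword is recognised as soon as it completes (prefix code):
  1011→F | 00→B | 1011→F | 1011→F | 01→E
Decoded message: FBFFE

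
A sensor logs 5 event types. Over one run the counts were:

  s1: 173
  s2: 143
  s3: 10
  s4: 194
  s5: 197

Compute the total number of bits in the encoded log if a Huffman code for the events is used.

Greedily combine the two least-frequent nodes:
s3(10) + s2(143) → 153
153 + s1(173) → 326
s4(194) + s5(197) → 391
326 + 391 → 717
Each symbol's bit-cost is frequency × depth; summing gives 1587 bits (equivalently 153 + 326 + 391 + 717).

1587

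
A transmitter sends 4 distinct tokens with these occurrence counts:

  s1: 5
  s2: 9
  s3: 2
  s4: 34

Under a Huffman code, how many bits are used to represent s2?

2

Build the tree from the bottom:
merge s3(2) and s1(5): 7
merge 7 and s2(9): 16
merge 16 and s4(34): 50
The subtree containing s2 is merged 2 times, so code length = 2.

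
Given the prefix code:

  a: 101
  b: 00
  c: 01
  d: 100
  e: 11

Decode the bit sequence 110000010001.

ebbcbc

Read left to right; each codeword is recognised as soon as it completes (prefix code):
  11→e | 00→b | 00→b | 01→c | 00→b | 01→c
Decoded message: ebbcbc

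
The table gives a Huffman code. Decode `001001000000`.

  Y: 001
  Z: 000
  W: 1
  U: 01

YYZZ

Read left to right; each codeword is recognised as soon as it completes (prefix code):
  001→Y | 001→Y | 000→Z | 000→Z
Decoded message: YYZZ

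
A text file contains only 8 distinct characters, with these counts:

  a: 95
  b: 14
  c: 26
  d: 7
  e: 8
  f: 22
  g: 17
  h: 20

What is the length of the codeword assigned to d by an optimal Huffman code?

Build the tree from the bottom:
merge d(7) and e(8): 15
merge b(14) and 15: 29
merge g(17) and h(20): 37
merge f(22) and c(26): 48
merge 29 and 37: 66
merge 48 and 66: 114
merge a(95) and 114: 209
d's leaf is at depth 5, giving a 5-bit codeword.

5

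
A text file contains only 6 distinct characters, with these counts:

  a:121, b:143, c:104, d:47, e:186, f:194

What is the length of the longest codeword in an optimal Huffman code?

Merge the two lowest-weight nodes at each step:
combine d(47), c(104) → 151
combine a(121), b(143) → 264
combine 151, e(186) → 337
combine f(194), 264 → 458
combine 337, 458 → 795
The first pair merged (d, c) ends up deepest, at depth 3.

3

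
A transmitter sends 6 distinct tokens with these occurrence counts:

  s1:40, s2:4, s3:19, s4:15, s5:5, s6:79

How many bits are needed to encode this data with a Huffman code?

Build the Huffman tree bottom-up:
s2(4) + s5(5) → 9
9 + s4(15) → 24
s3(19) + 24 → 43
s1(40) + 43 → 83
s6(79) + 83 → 162
The encoded length is the sum of every internal node's weight: 9 + 24 + 43 + 83 + 162 = 321 bits.

321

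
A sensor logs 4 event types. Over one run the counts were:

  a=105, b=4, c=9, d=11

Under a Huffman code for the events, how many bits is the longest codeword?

Merge the two lowest-weight nodes at each step:
combine b(4), c(9) → 13
combine d(11), 13 → 24
combine 24, a(105) → 129
The first pair merged (b, c) ends up deepest, at depth 3.

3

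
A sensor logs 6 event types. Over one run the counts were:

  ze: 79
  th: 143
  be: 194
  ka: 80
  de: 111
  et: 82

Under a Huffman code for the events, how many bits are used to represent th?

2

Build the tree from the bottom:
merge ze(79) and ka(80): 159
merge et(82) and de(111): 193
merge th(143) and 159: 302
merge 193 and be(194): 387
merge 302 and 387: 689
th's leaf is at depth 2, giving a 2-bit codeword.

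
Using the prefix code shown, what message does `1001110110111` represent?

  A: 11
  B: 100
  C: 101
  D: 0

BACCA

Read left to right; each codeword is recognised as soon as it completes (prefix code):
  100→B | 11→A | 101→C | 101→C | 11→A
Decoded message: BACCA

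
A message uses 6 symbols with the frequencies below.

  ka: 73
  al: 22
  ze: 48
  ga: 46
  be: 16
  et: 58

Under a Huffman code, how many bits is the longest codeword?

Merge the two lowest-weight nodes at each step:
merge be(16) and al(22): 38
merge 38 and ga(46): 84
merge ze(48) and et(58): 106
merge ka(73) and 84: 157
merge 106 and 157: 263
Maximum depth reached is 4.

4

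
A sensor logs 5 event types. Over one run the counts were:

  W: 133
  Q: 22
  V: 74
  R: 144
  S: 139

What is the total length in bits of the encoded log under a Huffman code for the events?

1120

Build the Huffman tree bottom-up:
merge Q(22) and V(74): 96
merge 96 and W(133): 229
merge S(139) and R(144): 283
merge 229 and 283: 512
Each symbol's bit-cost is frequency × depth; summing gives 1120 bits (equivalently 96 + 229 + 283 + 512).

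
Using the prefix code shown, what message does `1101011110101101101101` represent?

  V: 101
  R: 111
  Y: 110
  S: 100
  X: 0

YVRXVVVV

Read left to right; each codeword is recognised as soon as it completes (prefix code):
  110→Y | 101→V | 111→R | 0→X | 101→V | 101→V | 101→V | 101→V
Decoded message: YVRXVVVV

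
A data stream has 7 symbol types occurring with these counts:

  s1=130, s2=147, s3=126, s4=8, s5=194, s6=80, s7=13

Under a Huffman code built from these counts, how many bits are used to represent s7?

5

Huffman merges, smallest pair first:
combine s4(8), s7(13) → 21
combine 21, s6(80) → 101
combine 101, s3(126) → 227
combine s1(130), s2(147) → 277
combine s5(194), 227 → 421
combine 277, 421 → 698
s7 sits 5 levels below the root, so its codeword is 5 bits.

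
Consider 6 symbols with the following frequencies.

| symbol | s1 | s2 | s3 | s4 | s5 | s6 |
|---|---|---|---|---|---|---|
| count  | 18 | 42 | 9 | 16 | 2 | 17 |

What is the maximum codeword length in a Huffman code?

4

Merge the two lowest-weight nodes at each step:
combine s5(2), s3(9) → 11
combine 11, s4(16) → 27
combine s6(17), s1(18) → 35
combine 27, 35 → 62
combine s2(42), 62 → 104
The first pair merged (s5, s3) ends up deepest, at depth 4.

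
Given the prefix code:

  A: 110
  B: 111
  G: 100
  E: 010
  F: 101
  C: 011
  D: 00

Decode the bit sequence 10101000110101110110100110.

Read left to right; each codeword is recognised as soon as it completes (prefix code):
  101→F | 010→E | 00→D | 110→A | 101→F | 110→A | 110→A | 100→G | 110→A
Decoded message: FEDAFAAGA

FEDAFAAGA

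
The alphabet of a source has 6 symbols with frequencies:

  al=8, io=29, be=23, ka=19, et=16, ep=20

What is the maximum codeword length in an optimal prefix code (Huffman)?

3

Merge the two lowest-weight nodes at each step:
combine al(8), et(16) → 24
combine ka(19), ep(20) → 39
combine be(23), 24 → 47
combine io(29), 39 → 68
combine 47, 68 → 115
The rarest symbols sit at the bottom; the longest codeword is 3 bits.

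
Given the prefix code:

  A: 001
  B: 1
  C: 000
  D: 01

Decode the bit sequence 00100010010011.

ACBAAB

Read left to right; each codeword is recognised as soon as it completes (prefix code):
  001→A | 000→C | 1→B | 001→A | 001→A | 1→B
Decoded message: ACBAAB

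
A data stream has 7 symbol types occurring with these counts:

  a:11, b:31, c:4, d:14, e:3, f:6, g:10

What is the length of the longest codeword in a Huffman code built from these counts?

5

Merge the two lowest-weight nodes at each step:
combine e(3), c(4) → 7
combine f(6), 7 → 13
combine g(10), a(11) → 21
combine 13, d(14) → 27
combine 21, 27 → 48
combine b(31), 48 → 79
The first pair merged (e, c) ends up deepest, at depth 5.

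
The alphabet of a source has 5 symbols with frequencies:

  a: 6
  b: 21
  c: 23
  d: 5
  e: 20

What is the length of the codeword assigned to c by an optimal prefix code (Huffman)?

2

Repeatedly merge the two smallest:
merge d(5) and a(6): 11
merge 11 and e(20): 31
merge b(21) and c(23): 44
merge 31 and 44: 75
c's leaf is at depth 2, giving a 2-bit codeword.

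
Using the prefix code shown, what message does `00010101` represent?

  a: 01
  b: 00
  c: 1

baaa

Read left to right; each codeword is recognised as soon as it completes (prefix code):
  00→b | 01→a | 01→a | 01→a
Decoded message: baaa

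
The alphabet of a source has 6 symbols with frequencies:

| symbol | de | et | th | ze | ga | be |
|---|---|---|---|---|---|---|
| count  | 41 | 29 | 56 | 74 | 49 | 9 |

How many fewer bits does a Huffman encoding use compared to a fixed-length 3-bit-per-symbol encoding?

Fixed-length: 3 bits × 258 symbols = 774 bits.
Huffman merges:
combine be(9), et(29) → 38
combine 38, de(41) → 79
combine ga(49), th(56) → 105
combine ze(74), 79 → 153
combine 105, 153 → 258
Huffman total = 38 + 79 + 105 + 153 + 258 = 633 bits.
Saving = 774 − 633 = 141 bits.

141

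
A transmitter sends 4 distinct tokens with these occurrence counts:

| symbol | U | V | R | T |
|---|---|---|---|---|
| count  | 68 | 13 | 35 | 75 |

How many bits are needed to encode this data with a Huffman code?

355

Build the Huffman tree bottom-up:
V(13) + R(35) → 48
48 + U(68) → 116
T(75) + 116 → 191
Total encoded bits = sum of merged weights = 48 + 116 + 191 = 355.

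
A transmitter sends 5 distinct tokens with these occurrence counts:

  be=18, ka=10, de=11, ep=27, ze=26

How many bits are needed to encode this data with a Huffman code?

Build the Huffman tree bottom-up:
merge ka(10) and de(11): 21
merge be(18) and 21: 39
merge ze(26) and ep(27): 53
merge 39 and 53: 92
The encoded length is the sum of every internal node's weight: 21 + 39 + 53 + 92 = 205 bits.

205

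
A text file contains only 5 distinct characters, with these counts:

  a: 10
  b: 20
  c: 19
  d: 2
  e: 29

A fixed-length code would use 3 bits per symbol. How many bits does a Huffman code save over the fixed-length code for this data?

68

Fixed-length: 3 bits × 80 symbols = 240 bits.
Huffman merges:
merge d(2) and a(10): 12
merge 12 and c(19): 31
merge b(20) and e(29): 49
merge 31 and 49: 80
Huffman total = 12 + 31 + 49 + 80 = 172 bits.
Saving = 240 − 172 = 68 bits.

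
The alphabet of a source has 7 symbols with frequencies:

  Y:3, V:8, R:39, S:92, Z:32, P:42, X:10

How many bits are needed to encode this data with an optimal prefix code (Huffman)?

Greedily combine the two least-frequent nodes:
merge Y(3) and V(8): 11
merge X(10) and 11: 21
merge 21 and Z(32): 53
merge R(39) and P(42): 81
merge 53 and 81: 134
merge S(92) and 134: 226
The encoded length is the sum of every internal node's weight: 11 + 21 + 53 + 81 + 134 + 226 = 526 bits.

526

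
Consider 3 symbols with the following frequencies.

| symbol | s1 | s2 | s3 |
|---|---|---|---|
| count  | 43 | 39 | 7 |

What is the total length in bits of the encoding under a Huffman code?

Greedily combine the two least-frequent nodes:
merge s3(7) and s2(39): 46
merge s1(43) and 46: 89
Total encoded bits = sum of merged weights = 46 + 89 = 135.

135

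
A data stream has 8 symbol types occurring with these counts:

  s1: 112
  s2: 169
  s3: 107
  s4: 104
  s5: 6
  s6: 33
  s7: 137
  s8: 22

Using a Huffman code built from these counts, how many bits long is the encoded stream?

1853

Merge the two smallest weights repeatedly:
combine s5(6), s8(22) → 28
combine 28, s6(33) → 61
combine 61, s4(104) → 165
combine s3(107), s1(112) → 219
combine s7(137), 165 → 302
combine s2(169), 219 → 388
combine 302, 388 → 690
Each symbol's bit-cost is frequency × depth; summing gives 1853 bits (equivalently 28 + 61 + 165 + 219 + 302 + 388 + 690).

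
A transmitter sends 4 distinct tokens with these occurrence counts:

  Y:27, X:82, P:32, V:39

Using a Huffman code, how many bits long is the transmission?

Greedily combine the two least-frequent nodes:
combine Y(27), P(32) → 59
combine V(39), 59 → 98
combine X(82), 98 → 180
Total encoded bits = sum of merged weights = 59 + 98 + 180 = 337.

337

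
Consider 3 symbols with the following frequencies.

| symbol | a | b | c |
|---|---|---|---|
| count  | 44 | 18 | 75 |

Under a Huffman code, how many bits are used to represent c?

1

Huffman merges, smallest pair first:
merge b(18) and a(44): 62
merge 62 and c(75): 137
c is merged only at the final step, so code length = 1.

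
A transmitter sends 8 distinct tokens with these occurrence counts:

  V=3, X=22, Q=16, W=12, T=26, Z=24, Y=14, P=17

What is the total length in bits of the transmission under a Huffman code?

Merge the two smallest weights repeatedly:
merge V(3) and W(12): 15
merge Y(14) and 15: 29
merge Q(16) and P(17): 33
merge X(22) and Z(24): 46
merge T(26) and 29: 55
merge 33 and 46: 79
merge 55 and 79: 134
Total encoded bits = sum of merged weights = 15 + 29 + 33 + 46 + 55 + 79 + 134 = 391.

391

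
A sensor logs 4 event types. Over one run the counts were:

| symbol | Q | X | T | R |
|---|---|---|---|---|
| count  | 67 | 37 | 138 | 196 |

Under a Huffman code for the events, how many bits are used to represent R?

1

Build the tree from the bottom:
combine X(37), Q(67) → 104
combine 104, T(138) → 242
combine R(196), 242 → 438
R is a child of the root — depth 1, so its codeword is a single bit.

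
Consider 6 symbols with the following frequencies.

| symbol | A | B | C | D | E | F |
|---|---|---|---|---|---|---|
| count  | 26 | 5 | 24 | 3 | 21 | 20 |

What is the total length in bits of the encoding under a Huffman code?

234

Build the Huffman tree bottom-up:
merge D(3) and B(5): 8
merge 8 and F(20): 28
merge E(21) and C(24): 45
merge A(26) and 28: 54
merge 45 and 54: 99
Each symbol's bit-cost is frequency × depth; summing gives 234 bits (equivalently 8 + 28 + 45 + 54 + 99).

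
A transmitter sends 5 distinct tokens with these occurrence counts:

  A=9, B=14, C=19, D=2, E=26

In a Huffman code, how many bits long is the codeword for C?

2

Repeatedly merge the two smallest:
combine D(2), A(9) → 11
combine 11, B(14) → 25
combine C(19), 25 → 44
combine E(26), 44 → 70
The subtree containing C is merged 2 times, so code length = 2.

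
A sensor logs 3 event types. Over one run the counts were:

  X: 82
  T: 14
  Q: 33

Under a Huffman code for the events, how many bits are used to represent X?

Build the tree from the bottom:
combine T(14), Q(33) → 47
combine 47, X(82) → 129
X sits one level below the root: a 1-bit codeword.

1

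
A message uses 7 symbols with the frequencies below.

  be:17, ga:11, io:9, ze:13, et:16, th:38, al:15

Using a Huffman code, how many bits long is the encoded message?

Build the Huffman tree bottom-up:
combine io(9), ga(11) → 20
combine ze(13), al(15) → 28
combine et(16), be(17) → 33
combine 20, 28 → 48
combine 33, th(38) → 71
combine 48, 71 → 119
Total encoded bits = sum of merged weights = 20 + 28 + 33 + 48 + 71 + 119 = 319.

319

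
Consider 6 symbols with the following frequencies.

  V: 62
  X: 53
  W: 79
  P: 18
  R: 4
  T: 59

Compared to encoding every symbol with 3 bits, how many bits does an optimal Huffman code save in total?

Fixed-length: 3 bits × 275 symbols = 825 bits.
Huffman merges:
merge R(4) and P(18): 22
merge 22 and X(53): 75
merge T(59) and V(62): 121
merge 75 and W(79): 154
merge 121 and 154: 275
Huffman total = 22 + 75 + 121 + 154 + 275 = 647 bits.
Saving = 825 − 647 = 178 bits.

178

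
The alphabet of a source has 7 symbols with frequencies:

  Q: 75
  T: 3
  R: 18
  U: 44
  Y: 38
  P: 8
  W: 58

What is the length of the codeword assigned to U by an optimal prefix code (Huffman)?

Repeatedly merge the two smallest:
merge T(3) and P(8): 11
merge 11 and R(18): 29
merge 29 and Y(38): 67
merge U(44) and W(58): 102
merge 67 and Q(75): 142
merge 102 and 142: 244
U's leaf is at depth 2, giving a 2-bit codeword.

2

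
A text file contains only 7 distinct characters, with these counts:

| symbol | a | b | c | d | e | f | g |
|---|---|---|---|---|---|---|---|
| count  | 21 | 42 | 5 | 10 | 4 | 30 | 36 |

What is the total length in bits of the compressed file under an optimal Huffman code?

364

Merge the two smallest weights repeatedly:
merge e(4) and c(5): 9
merge 9 and d(10): 19
merge 19 and a(21): 40
merge f(30) and g(36): 66
merge 40 and b(42): 82
merge 66 and 82: 148
Total encoded bits = sum of merged weights = 9 + 19 + 40 + 66 + 82 + 148 = 364.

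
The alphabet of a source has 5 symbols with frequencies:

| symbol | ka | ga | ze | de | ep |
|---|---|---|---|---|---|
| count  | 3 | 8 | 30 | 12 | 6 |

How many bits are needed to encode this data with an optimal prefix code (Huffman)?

Greedily combine the two least-frequent nodes:
combine ka(3), ep(6) → 9
combine ga(8), 9 → 17
combine de(12), 17 → 29
combine 29, ze(30) → 59
The encoded length is the sum of every internal node's weight: 9 + 17 + 29 + 59 = 114 bits.

114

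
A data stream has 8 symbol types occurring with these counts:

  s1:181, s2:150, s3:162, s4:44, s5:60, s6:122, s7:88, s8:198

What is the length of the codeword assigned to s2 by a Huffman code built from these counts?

3

Repeatedly merge the two smallest:
merge s4(44) and s5(60): 104
merge s7(88) and 104: 192
merge s6(122) and s2(150): 272
merge s3(162) and s1(181): 343
merge 192 and s8(198): 390
merge 272 and 343: 615
merge 390 and 615: 1005
s2's leaf is at depth 3, giving a 3-bit codeword.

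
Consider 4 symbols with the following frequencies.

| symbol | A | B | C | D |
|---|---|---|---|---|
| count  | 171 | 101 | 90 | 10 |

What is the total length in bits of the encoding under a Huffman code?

673

Greedily combine the two least-frequent nodes:
merge D(10) and C(90): 100
merge 100 and B(101): 201
merge A(171) and 201: 372
Each symbol's bit-cost is frequency × depth; summing gives 673 bits (equivalently 100 + 201 + 372).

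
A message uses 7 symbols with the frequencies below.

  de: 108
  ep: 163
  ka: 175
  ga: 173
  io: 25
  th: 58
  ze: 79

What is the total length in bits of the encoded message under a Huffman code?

Greedily combine the two least-frequent nodes:
merge io(25) and th(58): 83
merge ze(79) and 83: 162
merge de(108) and 162: 270
merge ep(163) and ga(173): 336
merge ka(175) and 270: 445
merge 336 and 445: 781
The encoded length is the sum of every internal node's weight: 83 + 162 + 270 + 336 + 445 + 781 = 2077 bits.

2077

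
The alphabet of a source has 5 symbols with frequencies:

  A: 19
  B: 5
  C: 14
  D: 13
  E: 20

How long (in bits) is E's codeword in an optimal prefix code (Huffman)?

Repeatedly merge the two smallest:
B(5) + D(13) → 18
C(14) + 18 → 32
A(19) + E(20) → 39
32 + 39 → 71
E's leaf is at depth 2, giving a 2-bit codeword.

2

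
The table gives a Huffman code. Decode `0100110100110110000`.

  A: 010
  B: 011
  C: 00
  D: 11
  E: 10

ABABBCC

Read left to right; each codeword is recognised as soon as it completes (prefix code):
  010→A | 011→B | 010→A | 011→B | 011→B | 00→C | 00→C
Decoded message: ABABBCC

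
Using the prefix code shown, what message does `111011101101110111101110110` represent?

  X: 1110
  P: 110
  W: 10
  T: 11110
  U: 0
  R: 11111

Read left to right; each codeword is recognised as soon as it completes (prefix code):
  1110→X | 1110→X | 110→P | 1110→X | 11110→T | 1110→X | 110→P
Decoded message: XXPXTXP

XXPXTXP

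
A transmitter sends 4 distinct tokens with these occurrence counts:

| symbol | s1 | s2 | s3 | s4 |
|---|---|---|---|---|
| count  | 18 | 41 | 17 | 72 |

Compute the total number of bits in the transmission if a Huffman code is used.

Build the Huffman tree bottom-up:
combine s3(17), s1(18) → 35
combine 35, s2(41) → 76
combine s4(72), 76 → 148
The encoded length is the sum of every internal node's weight: 35 + 76 + 148 = 259 bits.

259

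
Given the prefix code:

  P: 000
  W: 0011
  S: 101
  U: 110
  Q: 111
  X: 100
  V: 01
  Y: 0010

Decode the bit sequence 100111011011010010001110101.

XQVSSYWSV

Read left to right; each codeword is recognised as soon as it completes (prefix code):
  100→X | 111→Q | 01→V | 101→S | 101→S | 0010→Y | 0011→W | 101→S | 01→V
Decoded message: XQVSSYWSV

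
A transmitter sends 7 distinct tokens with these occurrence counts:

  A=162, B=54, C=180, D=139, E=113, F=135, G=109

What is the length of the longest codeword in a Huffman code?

3

Merge the two lowest-weight nodes at each step:
merge B(54) and G(109): 163
merge E(113) and F(135): 248
merge D(139) and A(162): 301
merge 163 and C(180): 343
merge 248 and 301: 549
merge 343 and 549: 892
Maximum depth reached is 3.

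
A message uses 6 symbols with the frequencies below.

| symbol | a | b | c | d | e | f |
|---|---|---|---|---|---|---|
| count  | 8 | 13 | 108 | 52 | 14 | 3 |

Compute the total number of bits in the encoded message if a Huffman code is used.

361

Merge the two smallest weights repeatedly:
merge f(3) and a(8): 11
merge 11 and b(13): 24
merge e(14) and 24: 38
merge 38 and d(52): 90
merge 90 and c(108): 198
The encoded length is the sum of every internal node's weight: 11 + 24 + 38 + 90 + 198 = 361 bits.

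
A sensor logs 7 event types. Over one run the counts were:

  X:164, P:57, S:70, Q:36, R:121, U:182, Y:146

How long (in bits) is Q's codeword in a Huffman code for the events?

4

Repeatedly merge the two smallest:
merge Q(36) and P(57): 93
merge S(70) and 93: 163
merge R(121) and Y(146): 267
merge 163 and X(164): 327
merge U(182) and 267: 449
merge 327 and 449: 776
Q's leaf is at depth 4, giving a 4-bit codeword.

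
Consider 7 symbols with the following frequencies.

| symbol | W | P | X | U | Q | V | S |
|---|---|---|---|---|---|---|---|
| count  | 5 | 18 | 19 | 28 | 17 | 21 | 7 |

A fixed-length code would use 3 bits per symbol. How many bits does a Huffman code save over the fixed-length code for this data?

37

Fixed-length: 3 bits × 115 symbols = 345 bits.
Huffman merges:
W(5) + S(7) → 12
12 + Q(17) → 29
P(18) + X(19) → 37
V(21) + U(28) → 49
29 + 37 → 66
49 + 66 → 115
Huffman total = 12 + 29 + 37 + 49 + 66 + 115 = 308 bits.
Saving = 345 − 308 = 37 bits.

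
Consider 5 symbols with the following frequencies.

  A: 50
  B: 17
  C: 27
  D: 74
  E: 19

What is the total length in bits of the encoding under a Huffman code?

399

Build the Huffman tree bottom-up:
merge B(17) and E(19): 36
merge C(27) and 36: 63
merge A(50) and 63: 113
merge D(74) and 113: 187
The encoded length is the sum of every internal node's weight: 36 + 63 + 113 + 187 = 399 bits.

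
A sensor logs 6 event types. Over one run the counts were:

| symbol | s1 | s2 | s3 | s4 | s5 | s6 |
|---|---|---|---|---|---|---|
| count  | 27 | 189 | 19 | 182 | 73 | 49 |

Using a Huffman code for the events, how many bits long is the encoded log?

Merge the two smallest weights repeatedly:
combine s3(19), s1(27) → 46
combine 46, s6(49) → 95
combine s5(73), 95 → 168
combine 168, s4(182) → 350
combine s2(189), 350 → 539
The encoded length is the sum of every internal node's weight: 46 + 95 + 168 + 350 + 539 = 1198 bits.

1198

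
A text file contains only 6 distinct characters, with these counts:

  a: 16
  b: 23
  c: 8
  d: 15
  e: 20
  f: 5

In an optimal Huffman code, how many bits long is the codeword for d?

Repeatedly merge the two smallest:
merge f(5) and c(8): 13
merge 13 and d(15): 28
merge a(16) and e(20): 36
merge b(23) and 28: 51
merge 36 and 51: 87
The subtree containing d is merged 3 times, so code length = 3.

3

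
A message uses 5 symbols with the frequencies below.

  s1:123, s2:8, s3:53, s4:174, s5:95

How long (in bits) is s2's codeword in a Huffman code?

4

Huffman merges, smallest pair first:
merge s2(8) and s3(53): 61
merge 61 and s5(95): 156
merge s1(123) and 156: 279
merge s4(174) and 279: 453
s2's leaf is at depth 4, giving a 4-bit codeword.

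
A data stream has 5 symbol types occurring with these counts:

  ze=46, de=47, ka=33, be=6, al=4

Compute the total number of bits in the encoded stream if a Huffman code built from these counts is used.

278

Merge the two smallest weights repeatedly:
al(4) + be(6) → 10
10 + ka(33) → 43
43 + ze(46) → 89
de(47) + 89 → 136
Total encoded bits = sum of merged weights = 10 + 43 + 89 + 136 = 278.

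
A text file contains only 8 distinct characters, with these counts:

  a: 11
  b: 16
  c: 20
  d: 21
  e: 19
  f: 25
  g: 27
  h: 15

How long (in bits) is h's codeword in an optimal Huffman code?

4

Repeatedly merge the two smallest:
a(11) + h(15) → 26
b(16) + e(19) → 35
c(20) + d(21) → 41
f(25) + 26 → 51
g(27) + 35 → 62
41 + 51 → 92
62 + 92 → 154
The subtree containing h is merged 4 times, so code length = 4.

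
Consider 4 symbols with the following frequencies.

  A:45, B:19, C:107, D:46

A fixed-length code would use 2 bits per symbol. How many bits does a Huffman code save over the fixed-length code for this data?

Fixed-length: 2 bits × 217 symbols = 434 bits.
Huffman merges:
merge B(19) and A(45): 64
merge D(46) and 64: 110
merge C(107) and 110: 217
Huffman total = 64 + 110 + 217 = 391 bits.
Saving = 434 − 391 = 43 bits.

43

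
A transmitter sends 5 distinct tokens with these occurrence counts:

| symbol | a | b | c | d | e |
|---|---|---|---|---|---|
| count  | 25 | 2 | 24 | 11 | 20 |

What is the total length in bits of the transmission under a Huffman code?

Merge the two smallest weights repeatedly:
merge b(2) and d(11): 13
merge 13 and e(20): 33
merge c(24) and a(25): 49
merge 33 and 49: 82
Total encoded bits = sum of merged weights = 13 + 33 + 49 + 82 = 177.

177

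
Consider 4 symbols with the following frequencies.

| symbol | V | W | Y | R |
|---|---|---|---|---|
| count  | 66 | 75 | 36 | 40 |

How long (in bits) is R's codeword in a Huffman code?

2

Repeatedly merge the two smallest:
merge Y(36) and R(40): 76
merge V(66) and W(75): 141
merge 76 and 141: 217
R's leaf is at depth 2, giving a 2-bit codeword.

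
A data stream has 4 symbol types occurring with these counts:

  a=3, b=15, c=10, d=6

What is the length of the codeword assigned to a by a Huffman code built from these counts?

Build the tree from the bottom:
a(3) + d(6) → 9
9 + c(10) → 19
b(15) + 19 → 34
a's leaf is at depth 3, giving a 3-bit codeword.

3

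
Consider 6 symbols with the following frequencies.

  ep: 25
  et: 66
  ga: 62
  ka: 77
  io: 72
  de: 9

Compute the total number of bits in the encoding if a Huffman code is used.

752

Build the Huffman tree bottom-up:
de(9) + ep(25) → 34
34 + ga(62) → 96
et(66) + io(72) → 138
ka(77) + 96 → 173
138 + 173 → 311
The encoded length is the sum of every internal node's weight: 34 + 96 + 138 + 173 + 311 = 752 bits.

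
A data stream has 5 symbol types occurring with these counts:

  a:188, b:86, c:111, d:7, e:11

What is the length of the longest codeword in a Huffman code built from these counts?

4

Merge the two lowest-weight nodes at each step:
merge d(7) and e(11): 18
merge 18 and b(86): 104
merge 104 and c(111): 215
merge a(188) and 215: 403
The first pair merged (d, e) ends up deepest, at depth 4.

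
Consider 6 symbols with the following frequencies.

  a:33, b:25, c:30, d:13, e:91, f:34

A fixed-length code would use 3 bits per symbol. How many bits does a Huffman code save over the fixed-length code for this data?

144

Fixed-length: 3 bits × 226 symbols = 678 bits.
Huffman merges:
merge d(13) and b(25): 38
merge c(30) and a(33): 63
merge f(34) and 38: 72
merge 63 and 72: 135
merge e(91) and 135: 226
Huffman total = 38 + 63 + 72 + 135 + 226 = 534 bits.
Saving = 678 − 534 = 144 bits.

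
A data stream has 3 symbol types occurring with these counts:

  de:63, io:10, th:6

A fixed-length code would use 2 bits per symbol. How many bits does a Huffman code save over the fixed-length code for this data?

Fixed-length: 2 bits × 79 symbols = 158 bits.
Huffman merges:
merge th(6) and io(10): 16
merge 16 and de(63): 79
Huffman total = 16 + 79 = 95 bits.
Saving = 158 − 95 = 63 bits.

63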